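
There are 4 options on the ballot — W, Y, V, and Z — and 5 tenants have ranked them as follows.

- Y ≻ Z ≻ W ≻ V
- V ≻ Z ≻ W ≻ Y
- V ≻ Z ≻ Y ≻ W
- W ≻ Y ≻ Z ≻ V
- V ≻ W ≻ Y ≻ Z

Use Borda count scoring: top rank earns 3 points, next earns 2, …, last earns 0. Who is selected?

Borda scores:
  W: 1 + 1 + 0 + 3 + 2 = 7
  Y: 3 + 0 + 1 + 2 + 1 = 7
  V: 0 + 3 + 3 + 0 + 3 = 9
  Z: 2 + 2 + 2 + 1 + 0 = 7
V has the highest total.

V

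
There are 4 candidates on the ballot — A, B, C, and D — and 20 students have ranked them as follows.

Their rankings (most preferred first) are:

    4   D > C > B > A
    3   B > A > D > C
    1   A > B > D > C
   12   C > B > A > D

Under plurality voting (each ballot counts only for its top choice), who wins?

C

First-place vote totals:
  A: 1
  B: 3
  C: 12
  D: 4
C has the most first-place votes.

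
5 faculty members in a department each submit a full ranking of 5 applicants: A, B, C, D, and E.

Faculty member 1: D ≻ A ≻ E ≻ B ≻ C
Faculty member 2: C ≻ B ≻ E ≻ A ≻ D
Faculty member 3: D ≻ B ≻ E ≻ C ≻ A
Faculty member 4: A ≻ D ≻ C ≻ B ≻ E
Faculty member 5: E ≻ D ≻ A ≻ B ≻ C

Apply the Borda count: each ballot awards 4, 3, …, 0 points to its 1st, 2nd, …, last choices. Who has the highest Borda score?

D

Borda scores:
  A: 3 + 1 + 0 + 4 + 2 = 10
  B: 1 + 3 + 3 + 1 + 1 = 9
  C: 0 + 4 + 1 + 2 + 0 = 7
  D: 4 + 0 + 4 + 3 + 3 = 14
  E: 2 + 2 + 2 + 0 + 4 = 10
D has the highest total.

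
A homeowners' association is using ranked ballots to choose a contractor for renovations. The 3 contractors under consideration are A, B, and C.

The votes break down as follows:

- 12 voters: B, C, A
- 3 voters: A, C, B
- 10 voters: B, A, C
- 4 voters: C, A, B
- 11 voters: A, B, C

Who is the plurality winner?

B

First-place vote totals:
  A: 14
  B: 22
  C: 4
B has the most first-place votes.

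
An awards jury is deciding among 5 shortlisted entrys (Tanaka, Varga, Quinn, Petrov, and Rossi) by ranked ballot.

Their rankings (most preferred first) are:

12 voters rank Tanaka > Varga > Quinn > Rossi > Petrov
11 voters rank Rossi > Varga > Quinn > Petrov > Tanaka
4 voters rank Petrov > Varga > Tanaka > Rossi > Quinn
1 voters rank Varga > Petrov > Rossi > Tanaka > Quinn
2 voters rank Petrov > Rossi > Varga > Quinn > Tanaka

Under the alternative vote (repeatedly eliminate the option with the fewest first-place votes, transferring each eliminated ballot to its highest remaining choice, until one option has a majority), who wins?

Tanaka

Round 1: Tanaka 12, Rossi 11, Petrov 6, Varga 1, Quinn 0. Quinn has the fewest and is eliminated.
Round 2: Tanaka 12, Rossi 11, Petrov 6, Varga 1. Varga has the fewest and is eliminated.
Round 3: Tanaka 12, Rossi 11, Petrov 7. Petrov has the fewest and is eliminated.
Round 4: Tanaka 16, Rossi 14. Tanaka has a majority.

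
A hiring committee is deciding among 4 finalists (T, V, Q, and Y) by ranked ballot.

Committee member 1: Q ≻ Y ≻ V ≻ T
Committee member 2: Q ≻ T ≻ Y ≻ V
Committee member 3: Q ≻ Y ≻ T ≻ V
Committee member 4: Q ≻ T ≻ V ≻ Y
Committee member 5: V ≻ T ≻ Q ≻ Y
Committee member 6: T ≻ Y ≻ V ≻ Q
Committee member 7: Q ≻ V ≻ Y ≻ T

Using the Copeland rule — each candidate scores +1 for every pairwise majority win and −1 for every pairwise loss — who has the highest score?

Q

Pairwise results:
  T vs V: T wins 4–3.
  T vs Q: Q wins 5–2.
  T vs Y: T wins 4–3.
  V vs Q: Q wins 5–2.
  V vs Y: Y wins 4–3.
  Q vs Y: Q wins 6–1.
Copeland scores (wins − losses):
  T: 2 − 1 = 1
  V: 0 − 3 = -3
  Q: 3 − 0 = 3
  Y: 1 − 2 = -1
Q has the best Copeland score.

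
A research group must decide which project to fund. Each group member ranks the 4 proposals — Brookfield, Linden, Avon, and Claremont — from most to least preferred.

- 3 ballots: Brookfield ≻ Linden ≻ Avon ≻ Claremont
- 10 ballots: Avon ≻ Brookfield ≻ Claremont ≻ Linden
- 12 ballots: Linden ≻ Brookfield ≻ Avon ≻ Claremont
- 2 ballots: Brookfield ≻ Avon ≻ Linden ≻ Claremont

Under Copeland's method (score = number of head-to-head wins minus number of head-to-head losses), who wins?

Brookfield

Pairwise results:
  Brookfield vs Linden: Brookfield wins 15–12.
  Brookfield vs Avon: Brookfield wins 17–10.
  Brookfield vs Claremont: Brookfield wins 27–0.
  Linden vs Avon: Linden wins 15–12.
  Linden vs Claremont: Linden wins 17–10.
  Avon vs Claremont: Avon wins 27–0.
Copeland scores (wins − losses):
  Brookfield: 3 − 0 = 3
  Linden: 2 − 1 = 1
  Avon: 1 − 2 = -1
  Claremont: 0 − 3 = -3
Brookfield has the best Copeland score.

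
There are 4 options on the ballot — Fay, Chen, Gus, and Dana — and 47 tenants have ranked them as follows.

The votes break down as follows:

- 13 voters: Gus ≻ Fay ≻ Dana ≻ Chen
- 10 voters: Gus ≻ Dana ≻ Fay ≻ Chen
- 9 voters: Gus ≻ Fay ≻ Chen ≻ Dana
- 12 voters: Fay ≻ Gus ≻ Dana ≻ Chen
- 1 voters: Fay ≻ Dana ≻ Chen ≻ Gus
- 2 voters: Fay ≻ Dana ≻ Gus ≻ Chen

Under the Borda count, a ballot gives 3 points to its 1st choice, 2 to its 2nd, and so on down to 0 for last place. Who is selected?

Borda scores:
  Fay: 13·2 + 10·1 + 9·2 + 12·3 + 3 + 2·3 = 99
  Chen: 13·0 + 10·0 + 9·1 + 12·0 + 1 + 2·0 = 10
  Gus: 13·3 + 10·3 + 9·3 + 12·2 + 0 + 2·1 = 122
  Dana: 13·1 + 10·2 + 9·0 + 12·1 + 2 + 2·2 = 51
Gus has the highest total.

Gus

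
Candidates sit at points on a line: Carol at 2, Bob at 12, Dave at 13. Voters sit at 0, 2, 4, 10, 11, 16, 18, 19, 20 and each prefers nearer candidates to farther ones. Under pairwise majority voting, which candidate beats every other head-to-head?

With single-peaked preferences on a line, the Condorcet winner is the candidate closest to the median voter.
The median voter (position 11) is closest to Bob at 12.
Check: Bob vs Dave — voters closer to Bob: 5 of 9.

Bob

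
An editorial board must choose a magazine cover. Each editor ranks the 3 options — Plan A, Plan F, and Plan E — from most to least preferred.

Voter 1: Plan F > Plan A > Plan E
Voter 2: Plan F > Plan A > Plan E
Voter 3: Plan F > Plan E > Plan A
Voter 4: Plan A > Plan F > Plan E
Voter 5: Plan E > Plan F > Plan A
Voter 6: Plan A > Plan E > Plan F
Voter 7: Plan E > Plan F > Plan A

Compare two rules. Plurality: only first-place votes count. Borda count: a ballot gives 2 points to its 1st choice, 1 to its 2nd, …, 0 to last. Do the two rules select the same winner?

Yes

Plurality first-place counts: Plan A 2, Plan F 3, Plan E 2 → Plan F.
Borda totals: Plan A 6, Plan F 9, Plan E 6 → Plan F.
The two rules agree on Plan F.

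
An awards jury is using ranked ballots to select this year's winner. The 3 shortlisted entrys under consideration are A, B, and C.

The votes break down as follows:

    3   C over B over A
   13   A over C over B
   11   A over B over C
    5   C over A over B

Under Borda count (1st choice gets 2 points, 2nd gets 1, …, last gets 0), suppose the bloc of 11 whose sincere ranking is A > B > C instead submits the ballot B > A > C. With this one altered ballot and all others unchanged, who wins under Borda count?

A

Borda totals with the altered ballot: A 42, B 25, C 29.
The winner is unchanged: still A.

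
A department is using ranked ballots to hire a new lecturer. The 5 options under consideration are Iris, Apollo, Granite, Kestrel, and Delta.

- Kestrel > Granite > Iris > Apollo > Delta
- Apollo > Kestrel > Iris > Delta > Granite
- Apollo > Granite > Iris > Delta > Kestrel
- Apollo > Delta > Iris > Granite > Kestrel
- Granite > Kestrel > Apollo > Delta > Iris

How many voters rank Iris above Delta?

3

Ballots ranking Iris above Delta: 3.
Ballots ranking Delta above Iris: 2.
So 3 of 5 voters prefer Iris to Delta.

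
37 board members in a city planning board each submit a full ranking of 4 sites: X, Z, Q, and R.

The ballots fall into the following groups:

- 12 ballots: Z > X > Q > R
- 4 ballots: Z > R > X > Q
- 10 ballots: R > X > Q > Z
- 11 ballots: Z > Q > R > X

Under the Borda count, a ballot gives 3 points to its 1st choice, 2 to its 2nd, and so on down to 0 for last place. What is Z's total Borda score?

Borda scores:
  X: 12·2 + 4·1 + 10·2 + 11·0 = 48
  Z: 12·3 + 4·3 + 10·0 + 11·3 = 81
  Q: 12·1 + 4·0 + 10·1 + 11·2 = 44
  R: 12·0 + 4·2 + 10·3 + 11·1 = 49

81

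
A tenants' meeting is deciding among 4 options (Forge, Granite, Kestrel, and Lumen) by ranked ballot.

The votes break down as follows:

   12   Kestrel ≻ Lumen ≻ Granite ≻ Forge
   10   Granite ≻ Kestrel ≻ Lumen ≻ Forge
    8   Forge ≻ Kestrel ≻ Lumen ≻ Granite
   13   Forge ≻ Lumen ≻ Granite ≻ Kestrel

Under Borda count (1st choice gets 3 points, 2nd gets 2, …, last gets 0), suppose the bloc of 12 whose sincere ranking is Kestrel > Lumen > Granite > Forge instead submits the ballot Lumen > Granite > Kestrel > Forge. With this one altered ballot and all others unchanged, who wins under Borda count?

Borda totals with the altered ballot: Forge 63, Granite 67, Kestrel 48, Lumen 80.
The switch changes the winner from Kestrel to Lumen.

Lumen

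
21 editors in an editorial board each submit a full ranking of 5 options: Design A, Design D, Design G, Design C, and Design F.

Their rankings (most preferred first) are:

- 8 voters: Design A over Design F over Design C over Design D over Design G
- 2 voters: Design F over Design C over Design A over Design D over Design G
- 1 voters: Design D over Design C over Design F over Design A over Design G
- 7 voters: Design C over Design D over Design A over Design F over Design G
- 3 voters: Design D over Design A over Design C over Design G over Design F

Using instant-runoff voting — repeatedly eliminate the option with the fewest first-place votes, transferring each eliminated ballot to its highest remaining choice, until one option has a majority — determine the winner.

Design A

Round 1: Design A 8, Design C 7, Design D 4, Design F 2, Design G 0. Design G has the fewest and is eliminated.
Round 2: Design A 8, Design C 7, Design D 4, Design F 2. Design F has the fewest and is eliminated.
Round 3: Design C 9, Design A 8, Design D 4. Design D has the fewest and is eliminated.
Round 4: Design A 11, Design C 10. Design A has a majority.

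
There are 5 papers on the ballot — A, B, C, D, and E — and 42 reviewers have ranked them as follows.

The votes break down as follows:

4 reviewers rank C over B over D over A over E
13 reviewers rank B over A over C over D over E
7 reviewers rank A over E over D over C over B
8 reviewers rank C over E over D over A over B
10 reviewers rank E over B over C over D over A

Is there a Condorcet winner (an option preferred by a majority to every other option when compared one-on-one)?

No

Head-to-head results (42 voters total):
A vs B: B wins 27–15.
A vs C: C wins 22–20.
A vs D: D wins 22–20.
A vs E: A wins 24–18.
B vs C: B wins 23–19.
B vs D: B wins 27–15.
B vs E: E wins 25–17.
C vs D: C wins 35–7.
C vs E: C wins 25–17.
D vs E: E wins 25–17.
No candidate beats all others: A beats E beats B beats A, a majority cycle.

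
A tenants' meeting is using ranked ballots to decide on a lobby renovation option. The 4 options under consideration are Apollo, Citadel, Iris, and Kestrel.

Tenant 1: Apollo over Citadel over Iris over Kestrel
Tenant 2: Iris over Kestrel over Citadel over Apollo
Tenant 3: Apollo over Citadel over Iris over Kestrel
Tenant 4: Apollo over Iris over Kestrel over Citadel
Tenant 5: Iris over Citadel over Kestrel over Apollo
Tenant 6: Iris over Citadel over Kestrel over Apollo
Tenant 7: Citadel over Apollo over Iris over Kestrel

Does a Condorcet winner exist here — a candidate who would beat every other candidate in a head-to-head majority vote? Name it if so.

Head-to-head results (7 voters total):
Apollo vs Citadel: Citadel wins 4–3.
Apollo vs Iris: Apollo wins 4–3.
Apollo vs Kestrel: Apollo wins 4–3.
Citadel vs Iris: Iris wins 4–3.
Citadel vs Kestrel: Citadel wins 5–2.
Iris vs Kestrel: Iris wins 7–0.
No candidate beats all others: Apollo beats Iris beats Citadel beats Apollo, a majority cycle.

None — there is no Condorcet winner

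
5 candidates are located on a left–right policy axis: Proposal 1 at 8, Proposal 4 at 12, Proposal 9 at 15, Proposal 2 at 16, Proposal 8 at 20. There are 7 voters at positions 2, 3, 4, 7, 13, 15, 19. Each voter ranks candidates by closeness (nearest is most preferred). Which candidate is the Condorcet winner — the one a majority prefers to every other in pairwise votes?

With single-peaked preferences on a line, the Condorcet winner is the candidate closest to the median voter.
The median voter (position 7) is closest to Proposal 1 at 8.
Check: Proposal 1 vs Proposal 9 — voters closer to Proposal 1: 4 of 7.

Proposal 1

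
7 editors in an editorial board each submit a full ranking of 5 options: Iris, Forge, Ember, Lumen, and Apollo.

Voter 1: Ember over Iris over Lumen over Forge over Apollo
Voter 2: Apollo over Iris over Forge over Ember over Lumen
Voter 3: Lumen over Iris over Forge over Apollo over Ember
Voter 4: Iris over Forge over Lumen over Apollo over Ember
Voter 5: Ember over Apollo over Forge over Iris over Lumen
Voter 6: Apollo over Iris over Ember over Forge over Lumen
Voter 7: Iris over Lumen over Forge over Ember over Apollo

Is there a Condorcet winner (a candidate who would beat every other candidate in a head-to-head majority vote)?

Yes

Head-to-head results (7 voters total):
Iris vs Forge: Iris wins 6–1.
Iris vs Ember: Iris wins 5–2.
Iris vs Lumen: Iris wins 6–1.
Iris vs Apollo: Iris wins 4–3.
Forge vs Ember: Forge wins 4–3.
Forge vs Lumen: Forge wins 4–3.
Forge vs Apollo: Forge wins 4–3.
Ember vs Lumen: Ember wins 4–3.
Ember vs Apollo: Apollo wins 4–3.
Lumen vs Apollo: Lumen wins 4–3.
Iris beats each rival — Forge (6–1), Ember (5–2), Lumen (6–1), Apollo (4–3) — so Iris is the Condorcet winner.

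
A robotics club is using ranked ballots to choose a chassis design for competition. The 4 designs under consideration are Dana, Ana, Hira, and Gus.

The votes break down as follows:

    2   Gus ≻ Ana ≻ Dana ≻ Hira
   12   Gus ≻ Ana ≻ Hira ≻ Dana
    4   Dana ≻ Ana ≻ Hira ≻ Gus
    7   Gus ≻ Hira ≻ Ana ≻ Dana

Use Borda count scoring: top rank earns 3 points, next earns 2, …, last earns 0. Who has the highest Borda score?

Borda scores:
  Dana: 2·1 + 12·0 + 4·3 + 7·0 = 14
  Ana: 2·2 + 12·2 + 4·2 + 7·1 = 43
  Hira: 2·0 + 12·1 + 4·1 + 7·2 = 30
  Gus: 2·3 + 12·3 + 4·0 + 7·3 = 63
Gus has the highest total.

Gus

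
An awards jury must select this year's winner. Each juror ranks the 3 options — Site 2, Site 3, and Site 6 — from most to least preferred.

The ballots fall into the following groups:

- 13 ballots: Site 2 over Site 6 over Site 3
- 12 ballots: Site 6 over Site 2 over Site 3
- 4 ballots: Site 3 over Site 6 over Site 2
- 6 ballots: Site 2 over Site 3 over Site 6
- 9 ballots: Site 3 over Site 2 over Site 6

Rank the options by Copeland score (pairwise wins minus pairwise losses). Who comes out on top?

Site 2

Pairwise results:
  Site 2 vs Site 3: Site 2 wins 31–13.
  Site 2 vs Site 6: Site 2 wins 28–16.
  Site 3 vs Site 6: Site 6 wins 25–19.
Copeland scores (wins − losses):
  Site 2: 2 − 0 = 2
  Site 3: 0 − 2 = -2
  Site 6: 1 − 1 = 0
Site 2 has the best Copeland score.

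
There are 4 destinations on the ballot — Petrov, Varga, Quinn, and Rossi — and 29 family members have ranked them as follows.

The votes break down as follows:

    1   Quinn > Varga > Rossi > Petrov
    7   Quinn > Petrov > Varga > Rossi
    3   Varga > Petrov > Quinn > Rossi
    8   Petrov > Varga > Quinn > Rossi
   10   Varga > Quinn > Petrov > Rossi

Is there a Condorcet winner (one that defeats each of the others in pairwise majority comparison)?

Head-to-head results (29 voters total):
Petrov vs Varga: Petrov wins 15–14.
Petrov vs Quinn: Quinn wins 18–11.
Petrov vs Rossi: Petrov wins 28–1.
Varga vs Quinn: Varga wins 21–8.
Varga vs Rossi: Varga wins 29–0.
Quinn vs Rossi: Quinn wins 29–0.
No candidate beats all others: Petrov beats Varga beats Quinn beats Petrov, a majority cycle.

No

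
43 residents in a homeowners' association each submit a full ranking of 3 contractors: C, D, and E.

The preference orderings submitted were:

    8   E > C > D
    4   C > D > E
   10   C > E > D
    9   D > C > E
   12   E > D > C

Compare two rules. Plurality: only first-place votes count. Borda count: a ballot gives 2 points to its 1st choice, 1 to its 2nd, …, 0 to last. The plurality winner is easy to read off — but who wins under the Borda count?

E

Plurality first-place counts: C 14, D 9, E 20 → E.
Borda totals: C 45, D 34, E 50 → E.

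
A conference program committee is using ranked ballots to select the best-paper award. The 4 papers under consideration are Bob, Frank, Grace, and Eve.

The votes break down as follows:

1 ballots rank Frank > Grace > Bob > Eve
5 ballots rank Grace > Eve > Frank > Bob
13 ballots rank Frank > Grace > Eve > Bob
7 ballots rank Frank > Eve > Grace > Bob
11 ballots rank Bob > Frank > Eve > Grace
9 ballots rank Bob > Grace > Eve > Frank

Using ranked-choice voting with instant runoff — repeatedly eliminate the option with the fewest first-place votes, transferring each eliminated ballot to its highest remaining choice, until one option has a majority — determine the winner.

Round 1: Frank 21, Bob 20, Grace 5, Eve 0. Eve has the fewest and is eliminated.
Round 2: Frank 21, Bob 20, Grace 5. Grace has the fewest and is eliminated.
Round 3: Frank 26, Bob 20. Frank has a majority.

Frank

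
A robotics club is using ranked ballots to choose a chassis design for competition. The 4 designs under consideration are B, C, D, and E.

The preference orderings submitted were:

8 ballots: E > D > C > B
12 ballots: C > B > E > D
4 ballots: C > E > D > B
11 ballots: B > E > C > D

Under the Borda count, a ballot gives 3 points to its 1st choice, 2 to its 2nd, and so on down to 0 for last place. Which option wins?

Borda scores:
  B: 8·0 + 12·2 + 4·0 + 11·3 = 57
  C: 8·1 + 12·3 + 4·3 + 11·1 = 67
  D: 8·2 + 12·0 + 4·1 + 11·0 = 20
  E: 8·3 + 12·1 + 4·2 + 11·2 = 66
C has the highest total.

C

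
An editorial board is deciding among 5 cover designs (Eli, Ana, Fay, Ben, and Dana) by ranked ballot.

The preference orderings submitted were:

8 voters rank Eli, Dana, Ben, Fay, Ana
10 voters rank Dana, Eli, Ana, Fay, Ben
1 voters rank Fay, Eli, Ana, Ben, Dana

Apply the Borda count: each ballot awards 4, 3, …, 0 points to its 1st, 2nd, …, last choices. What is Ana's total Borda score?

22

Borda scores:
  Eli: 8·4 + 10·3 + 3 = 65
  Ana: 8·0 + 10·2 + 2 = 22
  Fay: 8·1 + 10·1 + 4 = 22
  Ben: 8·2 + 10·0 + 1 = 17
  Dana: 8·3 + 10·4 + 0 = 64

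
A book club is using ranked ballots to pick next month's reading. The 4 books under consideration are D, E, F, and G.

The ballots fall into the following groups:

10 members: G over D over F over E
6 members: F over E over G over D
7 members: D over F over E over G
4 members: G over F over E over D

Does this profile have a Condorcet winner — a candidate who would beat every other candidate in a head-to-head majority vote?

Yes

Head-to-head results (27 voters total):
D vs E: D wins 17–10.
D vs F: D wins 17–10.
D vs G: G wins 20–7.
E vs F: F wins 27–0.
E vs G: G wins 14–13.
F vs G: G wins 14–13.
G beats each rival — D (20–7), E (14–13), F (14–13) — so G is the Condorcet winner.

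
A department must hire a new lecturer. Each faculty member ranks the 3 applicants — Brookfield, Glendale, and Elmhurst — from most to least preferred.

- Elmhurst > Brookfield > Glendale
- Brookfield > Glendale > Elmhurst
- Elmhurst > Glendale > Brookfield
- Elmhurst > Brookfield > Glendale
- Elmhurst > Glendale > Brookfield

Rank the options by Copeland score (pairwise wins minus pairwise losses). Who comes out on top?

Elmhurst

Pairwise results:
  Brookfield vs Glendale: Brookfield wins 3–2.
  Brookfield vs Elmhurst: Elmhurst wins 4–1.
  Glendale vs Elmhurst: Elmhurst wins 4–1.
Copeland scores (wins − losses):
  Brookfield: 1 − 1 = 0
  Glendale: 0 − 2 = -2
  Elmhurst: 2 − 0 = 2
Elmhurst has the best Copeland score.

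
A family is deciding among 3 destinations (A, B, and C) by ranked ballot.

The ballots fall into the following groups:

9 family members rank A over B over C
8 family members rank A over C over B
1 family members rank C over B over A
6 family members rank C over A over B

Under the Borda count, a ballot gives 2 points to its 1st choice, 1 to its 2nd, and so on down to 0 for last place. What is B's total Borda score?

10

Borda scores:
  A: 9·2 + 8·2 + 0 + 6·1 = 40
  B: 9·1 + 8·0 + 1 + 6·0 = 10
  C: 9·0 + 8·1 + 2 + 6·2 = 22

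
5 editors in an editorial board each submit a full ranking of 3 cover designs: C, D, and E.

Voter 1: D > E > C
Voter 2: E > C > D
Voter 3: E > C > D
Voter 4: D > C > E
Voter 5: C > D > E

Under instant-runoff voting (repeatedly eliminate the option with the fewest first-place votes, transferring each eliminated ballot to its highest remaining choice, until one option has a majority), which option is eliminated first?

Round 1: D 2, E 2, C 1. C has the fewest and is eliminated.
Round 2: D 3, E 2. D has a majority.

C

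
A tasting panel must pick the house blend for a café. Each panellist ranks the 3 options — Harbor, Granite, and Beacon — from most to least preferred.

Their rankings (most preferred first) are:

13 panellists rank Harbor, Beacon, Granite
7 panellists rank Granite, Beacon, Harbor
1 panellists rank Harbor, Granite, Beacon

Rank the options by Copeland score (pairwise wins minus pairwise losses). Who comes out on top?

Harbor

Pairwise results:
  Harbor vs Granite: Harbor wins 14–7.
  Harbor vs Beacon: Harbor wins 14–7.
  Granite vs Beacon: Beacon wins 13–8.
Copeland scores (wins − losses):
  Harbor: 2 − 0 = 2
  Granite: 0 − 2 = -2
  Beacon: 1 − 1 = 0
Harbor has the best Copeland score.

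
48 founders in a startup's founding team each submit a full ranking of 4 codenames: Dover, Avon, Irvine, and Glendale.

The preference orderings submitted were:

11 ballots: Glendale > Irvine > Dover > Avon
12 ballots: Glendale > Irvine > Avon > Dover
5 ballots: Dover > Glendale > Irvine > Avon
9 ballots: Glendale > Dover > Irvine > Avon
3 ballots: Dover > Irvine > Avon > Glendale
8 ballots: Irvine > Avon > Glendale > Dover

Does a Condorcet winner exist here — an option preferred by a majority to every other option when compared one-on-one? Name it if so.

Glendale

Head-to-head results (48 voters total):
Dover vs Avon: Dover wins 28–20.
Dover vs Irvine: Irvine wins 31–17.
Dover vs Glendale: Glendale wins 40–8.
Avon vs Irvine: Irvine wins 48–0.
Avon vs Glendale: Glendale wins 37–11.
Irvine vs Glendale: Glendale wins 37–11.
Glendale beats each rival — Dover (40–8), Avon (37–11), Irvine (37–11) — so Glendale is the Condorcet winner.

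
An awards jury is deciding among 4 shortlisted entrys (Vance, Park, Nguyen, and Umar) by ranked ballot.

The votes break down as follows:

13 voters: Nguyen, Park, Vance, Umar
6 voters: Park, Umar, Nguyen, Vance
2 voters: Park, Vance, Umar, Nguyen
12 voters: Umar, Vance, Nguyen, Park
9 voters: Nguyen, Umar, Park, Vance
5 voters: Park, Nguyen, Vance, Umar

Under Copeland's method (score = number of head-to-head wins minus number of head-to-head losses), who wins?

Pairwise results:
  Vance vs Park: Park wins 35–12.
  Vance vs Nguyen: Nguyen wins 33–14.
  Vance vs Umar: Umar wins 27–20.
  Park vs Nguyen: Nguyen wins 34–13.
  Park vs Umar: Park wins 26–21.
  Nguyen vs Umar: Nguyen wins 27–20.
Copeland scores (wins − losses):
  Vance: 0 − 3 = -3
  Park: 2 − 1 = 1
  Nguyen: 3 − 0 = 3
  Umar: 1 − 2 = -1
Nguyen has the best Copeland score.

Nguyen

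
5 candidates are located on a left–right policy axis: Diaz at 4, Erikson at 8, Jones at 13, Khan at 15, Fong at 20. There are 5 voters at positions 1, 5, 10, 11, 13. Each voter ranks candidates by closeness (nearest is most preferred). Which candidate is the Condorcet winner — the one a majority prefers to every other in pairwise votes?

With single-peaked preferences on a line, the Condorcet winner is the candidate closest to the median voter.
The median voter (position 10) is closest to Erikson at 8.
Check: Erikson vs Jones — voters closer to Erikson: 3 of 5.

Erikson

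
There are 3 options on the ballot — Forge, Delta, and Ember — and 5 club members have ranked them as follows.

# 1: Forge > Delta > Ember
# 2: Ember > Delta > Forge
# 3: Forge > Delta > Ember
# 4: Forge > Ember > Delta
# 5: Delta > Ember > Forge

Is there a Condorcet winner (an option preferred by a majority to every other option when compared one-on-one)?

Head-to-head results (5 voters total):
Forge vs Delta: Forge wins 3–2.
Forge vs Ember: Forge wins 3–2.
Delta vs Ember: Delta wins 3–2.
Forge beats each rival — Delta (3–2), Ember (3–2) — so Forge is the Condorcet winner.

Yes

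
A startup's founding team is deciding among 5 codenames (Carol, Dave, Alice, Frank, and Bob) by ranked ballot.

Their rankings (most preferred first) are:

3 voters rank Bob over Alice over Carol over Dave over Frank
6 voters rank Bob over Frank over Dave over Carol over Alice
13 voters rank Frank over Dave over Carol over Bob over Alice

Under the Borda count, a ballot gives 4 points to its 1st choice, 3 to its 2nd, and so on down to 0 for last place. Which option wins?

Borda scores:
  Carol: 3·2 + 6·1 + 13·2 = 38
  Dave: 3·1 + 6·2 + 13·3 = 54
  Alice: 3·3 + 6·0 + 13·0 = 9
  Frank: 3·0 + 6·3 + 13·4 = 70
  Bob: 3·4 + 6·4 + 13·1 = 49
Frank has the highest total.

Frank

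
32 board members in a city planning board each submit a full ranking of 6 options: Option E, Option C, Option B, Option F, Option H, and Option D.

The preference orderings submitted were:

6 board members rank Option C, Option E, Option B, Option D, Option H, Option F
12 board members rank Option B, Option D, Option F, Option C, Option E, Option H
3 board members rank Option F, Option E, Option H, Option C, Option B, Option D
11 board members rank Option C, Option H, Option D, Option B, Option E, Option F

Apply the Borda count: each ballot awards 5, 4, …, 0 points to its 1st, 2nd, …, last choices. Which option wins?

Borda scores:
  Option E: 6·4 + 12·1 + 3·4 + 11·1 = 59
  Option C: 6·5 + 12·2 + 3·2 + 11·5 = 115
  Option B: 6·3 + 12·5 + 3·1 + 11·2 = 103
  Option F: 6·0 + 12·3 + 3·5 + 11·0 = 51
  Option H: 6·1 + 12·0 + 3·3 + 11·4 = 59
  Option D: 6·2 + 12·4 + 3·0 + 11·3 = 93
Option C has the highest total.

Option C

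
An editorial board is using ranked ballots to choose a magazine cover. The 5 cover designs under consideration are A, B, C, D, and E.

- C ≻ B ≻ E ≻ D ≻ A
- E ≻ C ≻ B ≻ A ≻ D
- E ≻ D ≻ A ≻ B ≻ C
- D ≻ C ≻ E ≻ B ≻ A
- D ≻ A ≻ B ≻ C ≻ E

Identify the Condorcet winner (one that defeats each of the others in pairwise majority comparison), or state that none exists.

None — there is no Condorcet winner

Head-to-head results (5 voters total):
A vs B: B wins 3–2.
A vs C: C wins 3–2.
A vs D: D wins 4–1.
A vs E: E wins 4–1.
B vs C: C wins 3–2.
B vs D: D wins 3–2.
B vs E: E wins 3–2.
C vs D: D wins 3–2.
C vs E: C wins 3–2.
D vs E: E wins 3–2.
No candidate beats all others: C beats E beats D beats C, a majority cycle.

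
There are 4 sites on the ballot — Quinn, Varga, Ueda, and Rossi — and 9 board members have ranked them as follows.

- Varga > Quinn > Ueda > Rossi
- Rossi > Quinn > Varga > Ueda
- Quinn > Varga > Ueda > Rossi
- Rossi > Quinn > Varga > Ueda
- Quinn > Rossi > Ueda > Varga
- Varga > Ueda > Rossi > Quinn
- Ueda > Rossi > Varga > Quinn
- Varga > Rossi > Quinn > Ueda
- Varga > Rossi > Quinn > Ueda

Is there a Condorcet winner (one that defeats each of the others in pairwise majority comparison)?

Head-to-head results (9 voters total):
Quinn vs Varga: Varga wins 5–4.
Quinn vs Ueda: Quinn wins 7–2.
Quinn vs Rossi: Rossi wins 6–3.
Varga vs Ueda: Varga wins 7–2.
Varga vs Rossi: Varga wins 5–4.
Ueda vs Rossi: Rossi wins 5–4.
Varga beats each rival — Quinn (5–4), Ueda (7–2), Rossi (5–4) — so Varga is the Condorcet winner.

Yes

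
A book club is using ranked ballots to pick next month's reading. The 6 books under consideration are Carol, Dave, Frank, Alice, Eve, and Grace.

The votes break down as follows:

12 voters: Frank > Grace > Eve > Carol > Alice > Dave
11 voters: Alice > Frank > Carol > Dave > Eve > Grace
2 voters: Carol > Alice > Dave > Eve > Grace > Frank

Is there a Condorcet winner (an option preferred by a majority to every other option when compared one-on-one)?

No

Head-to-head results (25 voters total):
Carol vs Dave: Carol wins 25–0.
Carol vs Frank: Frank wins 23–2.
Carol vs Alice: Carol wins 14–11.
Carol vs Eve: Carol wins 13–12.
Carol vs Grace: Carol wins 13–12.
Dave vs Frank: Frank wins 23–2.
Dave vs Alice: Alice wins 25–0.
Dave vs Eve: Dave wins 13–12.
Dave vs Grace: Dave wins 13–12.
Frank vs Alice: Alice wins 13–12.
Frank vs Eve: Frank wins 23–2.
Frank vs Grace: Frank wins 23–2.
Alice vs Eve: Alice wins 13–12.
Alice vs Grace: Alice wins 13–12.
Eve vs Grace: Eve wins 13–12.
No candidate beats all others: Carol beats Alice beats Frank beats Carol, a majority cycle.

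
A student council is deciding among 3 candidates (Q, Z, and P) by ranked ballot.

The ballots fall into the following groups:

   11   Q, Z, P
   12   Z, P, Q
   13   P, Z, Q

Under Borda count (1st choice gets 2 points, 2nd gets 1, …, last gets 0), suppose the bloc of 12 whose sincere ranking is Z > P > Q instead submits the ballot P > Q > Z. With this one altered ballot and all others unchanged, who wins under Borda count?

P

Borda totals with the altered ballot: Q 34, Z 24, P 50.
The switch changes the winner from Z to P.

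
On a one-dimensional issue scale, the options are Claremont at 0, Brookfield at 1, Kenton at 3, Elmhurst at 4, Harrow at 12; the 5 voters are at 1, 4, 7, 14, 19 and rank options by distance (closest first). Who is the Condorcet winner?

With single-peaked preferences on a line, the Condorcet winner is the candidate closest to the median voter.
The median voter (position 7) is closest to Elmhurst at 4.
Check: Elmhurst vs Claremont — voters closer to Elmhurst: 4 of 5.

Elmhurst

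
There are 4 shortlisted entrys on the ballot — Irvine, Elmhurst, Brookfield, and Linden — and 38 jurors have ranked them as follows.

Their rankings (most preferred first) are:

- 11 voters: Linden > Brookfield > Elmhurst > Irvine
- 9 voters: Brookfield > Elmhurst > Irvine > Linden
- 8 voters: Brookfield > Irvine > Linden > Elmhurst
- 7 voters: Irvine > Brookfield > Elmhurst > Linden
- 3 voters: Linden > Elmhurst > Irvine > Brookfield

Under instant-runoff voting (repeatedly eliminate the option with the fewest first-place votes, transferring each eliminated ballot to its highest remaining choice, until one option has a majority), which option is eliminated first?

Round 1: Brookfield 17, Linden 14, Irvine 7, Elmhurst 0. Elmhurst has the fewest and is eliminated.
Round 2: Brookfield 17, Linden 14, Irvine 7. Irvine has the fewest and is eliminated.
Round 3: Brookfield 24, Linden 14. Brookfield has a majority.

Elmhurst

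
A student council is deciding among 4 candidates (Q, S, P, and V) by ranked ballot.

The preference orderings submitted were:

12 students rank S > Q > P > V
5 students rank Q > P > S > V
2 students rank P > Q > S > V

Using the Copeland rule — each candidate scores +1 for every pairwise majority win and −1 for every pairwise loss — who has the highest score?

Pairwise results:
  Q vs S: S wins 12–7.
  Q vs P: Q wins 17–2.
  Q vs V: Q wins 19–0.
  S vs P: S wins 12–7.
  S vs V: S wins 19–0.
  P vs V: P wins 19–0.
Copeland scores (wins − losses):
  Q: 2 − 1 = 1
  S: 3 − 0 = 3
  P: 1 − 2 = -1
  V: 0 − 3 = -3
S has the best Copeland score.

S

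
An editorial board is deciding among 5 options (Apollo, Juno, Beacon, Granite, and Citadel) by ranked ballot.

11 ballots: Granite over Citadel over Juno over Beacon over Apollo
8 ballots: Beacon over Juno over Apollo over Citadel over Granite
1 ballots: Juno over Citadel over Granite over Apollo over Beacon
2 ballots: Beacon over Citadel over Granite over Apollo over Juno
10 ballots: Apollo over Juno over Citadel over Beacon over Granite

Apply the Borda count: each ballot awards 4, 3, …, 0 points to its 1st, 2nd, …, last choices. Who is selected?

Borda scores:
  Apollo: 11·0 + 8·2 + 1 + 2·1 + 10·4 = 59
  Juno: 11·2 + 8·3 + 4 + 2·0 + 10·3 = 80
  Beacon: 11·1 + 8·4 + 0 + 2·4 + 10·1 = 61
  Granite: 11·4 + 8·0 + 2 + 2·2 + 10·0 = 50
  Citadel: 11·3 + 8·1 + 3 + 2·3 + 10·2 = 70
Juno has the highest total.

Juno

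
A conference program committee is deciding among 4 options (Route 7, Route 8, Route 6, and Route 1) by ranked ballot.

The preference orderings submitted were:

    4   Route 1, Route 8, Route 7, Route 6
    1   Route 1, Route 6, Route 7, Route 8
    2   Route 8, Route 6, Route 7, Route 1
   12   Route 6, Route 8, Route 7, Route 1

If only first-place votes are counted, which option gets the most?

First-place vote totals:
  Route 7: 0
  Route 8: 2
  Route 6: 12
  Route 1: 5
Route 6 has the most first-place votes.

Route 6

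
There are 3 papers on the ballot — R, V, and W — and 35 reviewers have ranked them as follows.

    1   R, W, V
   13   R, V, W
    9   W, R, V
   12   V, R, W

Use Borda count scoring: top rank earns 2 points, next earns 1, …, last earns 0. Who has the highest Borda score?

R

Borda scores:
  R: 2 + 13·2 + 9·1 + 12·1 = 49
  V: 0 + 13·1 + 9·0 + 12·2 = 37
  W: 1 + 13·0 + 9·2 + 12·0 = 19
R has the highest total.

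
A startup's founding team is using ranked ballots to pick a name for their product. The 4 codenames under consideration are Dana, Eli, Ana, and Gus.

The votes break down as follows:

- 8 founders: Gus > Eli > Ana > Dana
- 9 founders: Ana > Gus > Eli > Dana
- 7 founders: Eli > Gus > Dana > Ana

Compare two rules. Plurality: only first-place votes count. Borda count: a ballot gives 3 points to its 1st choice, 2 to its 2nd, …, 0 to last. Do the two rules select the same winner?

Plurality first-place counts: Dana 0, Eli 7, Ana 9, Gus 8 → Ana.
Borda totals: Dana 7, Eli 46, Ana 35, Gus 56 → Gus.
The two rules disagree: plurality picks Ana, Borda picks Gus.

No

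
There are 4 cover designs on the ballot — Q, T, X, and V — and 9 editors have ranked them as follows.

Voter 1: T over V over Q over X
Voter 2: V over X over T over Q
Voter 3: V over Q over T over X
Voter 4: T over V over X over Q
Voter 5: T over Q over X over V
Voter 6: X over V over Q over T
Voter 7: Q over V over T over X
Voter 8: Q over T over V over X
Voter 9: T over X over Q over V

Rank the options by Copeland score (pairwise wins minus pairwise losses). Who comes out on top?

T

Pairwise results:
  Q vs T: T wins 5–4.
  Q vs X: Q wins 5–4.
  Q vs V: V wins 5–4.
  T vs X: T wins 7–2.
  T vs V: T wins 5–4.
  X vs V: V wins 6–3.
Copeland scores (wins − losses):
  Q: 1 − 2 = -1
  T: 3 − 0 = 3
  X: 0 − 3 = -3
  V: 2 − 1 = 1
T has the best Copeland score.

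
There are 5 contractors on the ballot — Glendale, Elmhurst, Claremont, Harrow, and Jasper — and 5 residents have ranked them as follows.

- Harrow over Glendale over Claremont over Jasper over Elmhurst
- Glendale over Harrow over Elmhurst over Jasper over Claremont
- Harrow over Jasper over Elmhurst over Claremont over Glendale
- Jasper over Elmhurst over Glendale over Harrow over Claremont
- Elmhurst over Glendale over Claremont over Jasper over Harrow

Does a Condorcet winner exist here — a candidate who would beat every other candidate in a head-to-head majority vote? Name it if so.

None — there is no Condorcet winner

Head-to-head results (5 voters total):
Glendale vs Elmhurst: Elmhurst wins 3–2.
Glendale vs Claremont: Glendale wins 4–1.
Glendale vs Harrow: Glendale wins 3–2.
Glendale vs Jasper: Glendale wins 3–2.
Elmhurst vs Claremont: Elmhurst wins 4–1.
Elmhurst vs Harrow: Harrow wins 3–2.
Elmhurst vs Jasper: Jasper wins 3–2.
Claremont vs Harrow: Harrow wins 4–1.
Claremont vs Jasper: Jasper wins 3–2.
Harrow vs Jasper: Harrow wins 3–2.
No candidate beats all others: Glendale beats Harrow beats Elmhurst beats Glendale, a majority cycle.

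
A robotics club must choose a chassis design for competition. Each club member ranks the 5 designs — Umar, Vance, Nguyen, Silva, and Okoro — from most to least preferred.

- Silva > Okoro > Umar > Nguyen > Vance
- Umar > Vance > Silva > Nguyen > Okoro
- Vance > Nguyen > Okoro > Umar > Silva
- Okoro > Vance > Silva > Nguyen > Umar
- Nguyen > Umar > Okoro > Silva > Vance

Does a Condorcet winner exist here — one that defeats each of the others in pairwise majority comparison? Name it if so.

None — there is no Condorcet winner

Head-to-head results (5 voters total):
Umar vs Vance: Umar wins 3–2.
Umar vs Nguyen: Nguyen wins 3–2.
Umar vs Silva: Umar wins 3–2.
Umar vs Okoro: Okoro wins 3–2.
Vance vs Nguyen: Vance wins 3–2.
Vance vs Silva: Vance wins 3–2.
Vance vs Okoro: Okoro wins 3–2.
Nguyen vs Silva: Silva wins 3–2.
Nguyen vs Okoro: Nguyen wins 3–2.
Silva vs Okoro: Okoro wins 3–2.
No candidate beats all others: Umar beats Vance beats Nguyen beats Umar, a majority cycle.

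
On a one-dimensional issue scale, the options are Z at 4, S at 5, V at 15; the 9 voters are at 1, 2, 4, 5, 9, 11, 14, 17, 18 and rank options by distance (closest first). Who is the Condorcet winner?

S

With single-peaked preferences on a line, the Condorcet winner is the candidate closest to the median voter.
The median voter (position 9) is closest to S at 5.
Check: S vs V — voters closer to S: 5 of 9.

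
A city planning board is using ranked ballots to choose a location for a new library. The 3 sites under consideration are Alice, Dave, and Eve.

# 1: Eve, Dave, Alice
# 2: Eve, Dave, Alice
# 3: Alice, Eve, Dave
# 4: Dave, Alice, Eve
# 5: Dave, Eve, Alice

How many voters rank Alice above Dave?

1

Ballots ranking Alice above Dave: 1.
Ballots ranking Dave above Alice: 4.
So 1 of 5 voters prefer Alice to Dave.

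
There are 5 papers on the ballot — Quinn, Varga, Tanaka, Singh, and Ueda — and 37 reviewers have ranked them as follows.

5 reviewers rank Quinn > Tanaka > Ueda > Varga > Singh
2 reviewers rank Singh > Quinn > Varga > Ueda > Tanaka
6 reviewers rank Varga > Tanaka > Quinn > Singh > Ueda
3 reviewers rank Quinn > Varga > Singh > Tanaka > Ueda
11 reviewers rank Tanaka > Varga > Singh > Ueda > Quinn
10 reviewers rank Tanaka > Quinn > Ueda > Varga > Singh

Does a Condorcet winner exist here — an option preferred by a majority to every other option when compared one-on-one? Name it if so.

Tanaka

Head-to-head results (37 voters total):
Quinn vs Varga: Quinn wins 20–17.
Quinn vs Tanaka: Tanaka wins 27–10.
Quinn vs Singh: Quinn wins 24–13.
Quinn vs Ueda: Quinn wins 26–11.
Varga vs Tanaka: Tanaka wins 26–11.
Varga vs Singh: Varga wins 35–2.
Varga vs Ueda: Varga wins 22–15.
Tanaka vs Singh: Tanaka wins 32–5.
Tanaka vs Ueda: Tanaka wins 35–2.
Singh vs Ueda: Singh wins 22–15.
Tanaka beats each rival — Quinn (27–10), Varga (26–11), Singh (32–5), Ueda (35–2) — so Tanaka is the Condorcet winner.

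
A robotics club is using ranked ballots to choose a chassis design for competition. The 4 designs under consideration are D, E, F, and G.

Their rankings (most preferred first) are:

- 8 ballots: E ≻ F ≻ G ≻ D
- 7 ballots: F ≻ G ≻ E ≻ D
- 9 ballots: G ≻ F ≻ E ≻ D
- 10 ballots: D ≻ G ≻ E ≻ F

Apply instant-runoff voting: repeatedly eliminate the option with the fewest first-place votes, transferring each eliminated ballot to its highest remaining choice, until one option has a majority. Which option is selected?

Round 1: D 10, G 9, E 8, F 7. F has the fewest and is eliminated.
Round 2: G 16, D 10, E 8. E has the fewest and is eliminated.
Round 3: G 24, D 10. G has a majority.

G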